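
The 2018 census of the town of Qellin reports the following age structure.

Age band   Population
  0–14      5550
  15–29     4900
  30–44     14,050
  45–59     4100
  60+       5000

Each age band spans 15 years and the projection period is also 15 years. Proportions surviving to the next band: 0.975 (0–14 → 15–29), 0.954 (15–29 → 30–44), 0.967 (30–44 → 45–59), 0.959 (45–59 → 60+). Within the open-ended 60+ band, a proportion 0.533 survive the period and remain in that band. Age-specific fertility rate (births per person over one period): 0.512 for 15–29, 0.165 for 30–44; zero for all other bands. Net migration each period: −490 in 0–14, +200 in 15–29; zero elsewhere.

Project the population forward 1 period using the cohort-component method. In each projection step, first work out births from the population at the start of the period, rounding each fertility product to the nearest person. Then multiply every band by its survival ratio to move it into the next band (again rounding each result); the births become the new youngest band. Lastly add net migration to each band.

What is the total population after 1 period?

34806

Period 1:
Births: 4900 × 0.512 = 2509  |  14050 × 0.165 = 2318 → total 4827
15–29: 5550 × 0.975 = 5411
30–44: 4900 × 0.954 = 4675
45–59: 14050 × 0.967 = 13586
60+: 4100 × 0.959 + 5000 × 0.533 = 3932 + 2665 = 6597
Net migration: 0–14 − 490 → 4337; 15–29 + 200 → 5611
Population now: 0–14=4337, 15–29=5611, 30–44=4675, 45–59=13586, 60+=6597
Total after period 1: 4337 + 5611 + 4675 + 13586 + 6597 = 34806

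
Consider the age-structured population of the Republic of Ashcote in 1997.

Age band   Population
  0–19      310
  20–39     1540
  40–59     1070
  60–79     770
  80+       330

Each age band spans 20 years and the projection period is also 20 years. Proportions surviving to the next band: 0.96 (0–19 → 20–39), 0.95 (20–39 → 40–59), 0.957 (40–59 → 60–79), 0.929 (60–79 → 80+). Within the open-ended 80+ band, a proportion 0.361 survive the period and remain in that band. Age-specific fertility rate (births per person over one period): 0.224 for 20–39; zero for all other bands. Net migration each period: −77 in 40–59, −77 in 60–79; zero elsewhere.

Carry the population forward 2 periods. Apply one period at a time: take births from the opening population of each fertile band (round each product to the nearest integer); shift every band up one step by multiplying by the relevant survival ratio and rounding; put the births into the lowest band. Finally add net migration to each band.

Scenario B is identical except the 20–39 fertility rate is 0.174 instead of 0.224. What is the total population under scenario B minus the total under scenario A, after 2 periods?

(Groups numbered youngest = 1 to oldest = 5.)
Period 1:
Births: 1540 * 0.224 = 345
Group 2: 310 * 0.96 = 298
Group 3: 1540 * 0.95 = 1463
Group 4: 1070 * 0.957 = 1024
Group 5: 770 * 0.929 + 330 * 0.361 = 715 + 119 = 834
Net migration: Group 3 − 77 → 1386; Group 4 − 77 → 947
End of period: [345, 298, 1386, 947, 834]
Period 2:
Births: 298 * 0.224 = 67
Group 2: 345 * 0.96 = 331
Group 3: 298 * 0.95 = 283
Group 4: 1386 * 0.957 = 1326
Group 5: 947 * 0.929 + 834 * 0.361 = 880 + 301 = 1181
Net migration: Group 3 − 77 → 206; Group 4 − 77 → 1249
End of period: [67, 331, 206, 1249, 1181]
Scenario A total after 2 periods: 3034
Scenario B projection —
Period 1:
Births: 1540 * 0.174 = 268
Group 2: 310 * 0.96 = 298
Group 3: 1540 * 0.95 = 1463
Group 4: 1070 * 0.957 = 1024
Group 5: 770 * 0.929 + 330 * 0.361 = 715 + 119 = 834
Net migration: Group 3 − 77 → 1386; Group 4 − 77 → 947
End of period: [268, 298, 1386, 947, 834]
Period 2:
Births: 298 * 0.174 = 52
Group 2: 268 * 0.96 = 257
Group 3: 298 * 0.95 = 283
Group 4: 1386 * 0.957 = 1326
Group 5: 947 * 0.929 + 834 * 0.361 = 880 + 301 = 1181
Net migration: Group 3 − 77 → 206; Group 4 − 77 → 1249
End of period: [52, 257, 206, 1249, 1181]
Scenario B total after 2 periods: 2945
Difference B − A = 2945 − 3034 = -89

-89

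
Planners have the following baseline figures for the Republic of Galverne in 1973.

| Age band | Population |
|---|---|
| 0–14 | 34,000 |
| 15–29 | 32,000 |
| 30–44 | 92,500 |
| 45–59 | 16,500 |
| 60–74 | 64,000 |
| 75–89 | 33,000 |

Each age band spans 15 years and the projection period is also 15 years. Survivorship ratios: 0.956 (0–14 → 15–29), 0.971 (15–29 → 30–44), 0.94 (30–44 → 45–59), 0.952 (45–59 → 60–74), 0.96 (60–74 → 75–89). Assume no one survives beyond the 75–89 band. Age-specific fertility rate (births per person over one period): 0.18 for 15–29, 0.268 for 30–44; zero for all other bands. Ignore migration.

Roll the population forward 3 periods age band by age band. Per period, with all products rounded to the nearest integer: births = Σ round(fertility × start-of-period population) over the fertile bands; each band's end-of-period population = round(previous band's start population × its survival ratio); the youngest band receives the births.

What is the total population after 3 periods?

192566

After projecting period 1:
Births: 32000 * 0.18 = 5760, 92500 * 0.268 = 24790 ⇒ total 30550
15–29: 34000 * 0.956 = 32504
30–44: 32000 * 0.971 = 31072
45–59: 92500 * 0.94 = 86950
60–74: 16500 * 0.952 = 15708
75–89: 64000 * 0.96 = 61440
Population now: 0–14=30550, 15–29=32504, 30–44=31072, 45–59=86950, 60–74=15708, 75–89=61440
After projecting period 2:
Births: 32504 * 0.18 = 5851, 31072 * 0.268 = 8327 ⇒ total 14178
15–29: 30550 * 0.956 = 29206
30–44: 32504 * 0.971 = 31561
45–59: 31072 * 0.94 = 29208
60–74: 86950 * 0.952 = 82776
75–89: 15708 * 0.96 = 15080
Population now: 0–14=14178, 15–29=29206, 30–44=31561, 45–59=29208, 60–74=82776, 75–89=15080
After projecting period 3:
Births: 29206 * 0.18 = 5257, 31561 * 0.268 = 8458 ⇒ total 13715
15–29: 14178 * 0.956 = 13554
30–44: 29206 * 0.971 = 28359
45–59: 31561 * 0.94 = 29667
60–74: 29208 * 0.952 = 27806
75–89: 82776 * 0.96 = 79465
Population now: 0–14=13715, 15–29=13554, 30–44=28359, 45–59=29667, 60–74=27806, 75–89=79465
Total after period 3: 13715 + 13554 + 28359 + 29667 + 27806 + 79465 = 192566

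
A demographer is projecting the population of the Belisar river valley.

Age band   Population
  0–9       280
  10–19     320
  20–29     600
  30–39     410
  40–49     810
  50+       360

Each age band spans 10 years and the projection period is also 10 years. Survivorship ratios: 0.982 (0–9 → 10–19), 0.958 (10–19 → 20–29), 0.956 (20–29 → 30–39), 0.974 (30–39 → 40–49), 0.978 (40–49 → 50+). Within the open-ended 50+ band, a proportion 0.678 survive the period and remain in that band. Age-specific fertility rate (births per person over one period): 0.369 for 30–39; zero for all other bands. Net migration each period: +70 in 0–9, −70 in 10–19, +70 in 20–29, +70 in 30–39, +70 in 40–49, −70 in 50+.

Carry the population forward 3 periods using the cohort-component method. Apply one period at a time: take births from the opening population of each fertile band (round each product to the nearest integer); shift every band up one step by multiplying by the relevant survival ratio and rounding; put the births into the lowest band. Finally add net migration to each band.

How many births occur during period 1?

151

Period 1.
Births: 410 * 0.369 = 151
10–19: 280 * 0.982 = 275
20–29: 320 * 0.958 = 307
30–39: 600 * 0.956 = 574
40–49: 410 * 0.974 = 399
50+: 810 * 0.978 + 360 * 0.678 = 792 + 244 = 1036
Net migration: 0–9 + 70 → 221; 10–19 − 70 → 205; 20–29 + 70 → 377; 30–39 + 70 → 644; 40–49 + 70 → 469; 50+ − 70 → 966
→ [221, 205, 377, 644, 469, 966]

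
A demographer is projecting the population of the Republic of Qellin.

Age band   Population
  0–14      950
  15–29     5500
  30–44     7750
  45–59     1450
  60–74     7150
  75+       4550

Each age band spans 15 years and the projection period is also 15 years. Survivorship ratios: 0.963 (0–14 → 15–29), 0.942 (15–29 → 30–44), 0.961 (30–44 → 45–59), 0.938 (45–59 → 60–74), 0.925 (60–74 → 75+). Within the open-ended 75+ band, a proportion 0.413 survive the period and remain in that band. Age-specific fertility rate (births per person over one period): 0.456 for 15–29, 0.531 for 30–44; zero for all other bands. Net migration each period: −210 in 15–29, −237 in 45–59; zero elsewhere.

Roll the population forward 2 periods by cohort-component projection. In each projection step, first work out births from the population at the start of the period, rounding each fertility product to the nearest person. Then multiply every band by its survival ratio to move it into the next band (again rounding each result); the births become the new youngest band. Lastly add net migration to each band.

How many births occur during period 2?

After projecting period 1:
Births: 5500 * 0.456 = 2508, 7750 * 0.531 = 4115 → total 6623
15–29: 950 * 0.963 = 915
30–44: 5500 * 0.942 = 5181
45–59: 7750 * 0.961 = 7448
60–74: 1450 * 0.938 = 1360
75+: 7150 * 0.925 + 4550 * 0.413 = 6614 + 1879 = 8493
Net migration: 15–29 − 210 → 705; 45–59 − 237 → 7211
→ [6623, 705, 5181, 7211, 1360, 8493]
After projecting period 2:
Births: 705 * 0.456 = 321, 5181 * 0.531 = 2751 → total 3072
15–29: 6623 * 0.963 = 6378
30–44: 705 * 0.942 = 664
45–59: 5181 * 0.961 = 4979
60–74: 7211 * 0.938 = 6764
75+: 1360 * 0.925 + 8493 * 0.413 = 1258 + 3508 = 4766
Net migration: 15–29 − 210 → 6168; 45–59 − 237 → 4742
→ [3072, 6168, 664, 4742, 6764, 4766]

3072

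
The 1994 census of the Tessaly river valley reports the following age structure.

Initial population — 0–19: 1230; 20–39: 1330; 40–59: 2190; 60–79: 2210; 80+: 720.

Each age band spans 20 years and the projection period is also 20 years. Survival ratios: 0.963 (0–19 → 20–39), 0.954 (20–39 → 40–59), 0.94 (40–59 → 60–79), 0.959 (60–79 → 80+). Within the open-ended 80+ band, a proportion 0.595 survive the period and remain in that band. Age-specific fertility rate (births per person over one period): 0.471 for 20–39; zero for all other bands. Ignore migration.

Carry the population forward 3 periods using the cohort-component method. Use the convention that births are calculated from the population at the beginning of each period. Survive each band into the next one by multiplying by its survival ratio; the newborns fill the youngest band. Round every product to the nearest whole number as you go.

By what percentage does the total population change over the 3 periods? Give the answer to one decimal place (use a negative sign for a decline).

Period 1.
Births: 1330 × 0.471 = 626
20–39: 1230 × 0.963 = 1184
40–59: 1330 × 0.954 = 1269
60–79: 2190 × 0.94 = 2059
80+: 2210 × 0.959 + 720 × 0.595 = 2119 + 428 = 2547
Giving 626 / 1184 / 1269 / 2059 / 2547.
Period 2.
Births: 1184 × 0.471 = 558
20–39: 626 × 0.963 = 603
40–59: 1184 × 0.954 = 1130
60–79: 1269 × 0.94 = 1193
80+: 2059 × 0.959 + 2547 × 0.595 = 1975 + 1515 = 3490
Giving 558 / 603 / 1130 / 1193 / 3490.
Period 3.
Births: 603 × 0.471 = 284
20–39: 558 × 0.963 = 537
40–59: 603 × 0.954 = 575
60–79: 1130 × 0.94 = 1062
80+: 1193 × 0.959 + 3490 × 0.595 = 1144 + 2077 = 3221
Giving 284 / 537 / 575 / 1062 / 3221.
Total: 7680 → 5679; change = -2001; percentage change = -26.1%

-26.1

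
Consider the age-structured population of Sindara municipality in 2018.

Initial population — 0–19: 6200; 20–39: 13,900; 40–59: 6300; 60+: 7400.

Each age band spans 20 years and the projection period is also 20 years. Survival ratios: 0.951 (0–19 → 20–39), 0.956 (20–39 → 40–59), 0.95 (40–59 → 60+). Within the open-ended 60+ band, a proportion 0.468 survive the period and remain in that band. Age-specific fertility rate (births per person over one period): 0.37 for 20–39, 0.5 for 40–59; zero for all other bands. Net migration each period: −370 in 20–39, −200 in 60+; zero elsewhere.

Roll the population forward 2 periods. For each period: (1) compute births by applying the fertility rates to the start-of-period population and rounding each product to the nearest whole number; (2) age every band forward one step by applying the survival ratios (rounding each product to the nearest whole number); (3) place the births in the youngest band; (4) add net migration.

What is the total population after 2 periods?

38241

— Period 1 —
Births: 13900 × 0.37 = 5143  |  6300 × 0.5 = 3150 → total 8293
20–39: 6200 × 0.951 = 5896
40–59: 13900 × 0.956 = 13288
60+: 6300 × 0.95 + 7400 × 0.468 = 5985 + 3463 = 9448
Net migration: 20–39 − 370 → 5526; 60+ − 200 → 9248
Population now: 0–19=8293, 20–39=5526, 40–59=13288, 60+=9248
— Period 2 —
Births: 5526 × 0.37 = 2045  |  13288 × 0.5 = 6644 → total 8689
20–39: 8293 × 0.951 = 7887
40–59: 5526 × 0.956 = 5283
60+: 13288 × 0.95 + 9248 × 0.468 = 12624 + 4328 = 16952
Net migration: 20–39 − 370 → 7517; 60+ − 200 → 16752
Population now: 0–19=8689, 20–39=7517, 40–59=5283, 60+=16752
Total after period 2: 8689 + 7517 + 5283 + 16752 = 38241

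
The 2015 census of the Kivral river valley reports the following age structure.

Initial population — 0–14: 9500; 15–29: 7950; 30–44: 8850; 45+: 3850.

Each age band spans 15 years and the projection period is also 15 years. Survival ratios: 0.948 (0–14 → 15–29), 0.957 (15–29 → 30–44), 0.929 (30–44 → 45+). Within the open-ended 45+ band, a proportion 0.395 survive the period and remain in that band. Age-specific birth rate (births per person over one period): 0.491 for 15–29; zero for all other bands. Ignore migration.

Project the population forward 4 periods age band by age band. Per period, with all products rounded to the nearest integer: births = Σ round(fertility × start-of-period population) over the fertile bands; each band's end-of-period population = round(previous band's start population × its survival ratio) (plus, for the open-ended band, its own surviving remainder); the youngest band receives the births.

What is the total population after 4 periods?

Numbering the bands 1..4 from youngest to oldest:
Period 1:
Births: 7950 × 0.491 = 3903
Band 2: 9500 × 0.948 = 9006
Band 3: 7950 × 0.957 = 7608
Band 4: 8850 × 0.929 + 3850 × 0.395 = 8222 + 1521 = 9743
Population now: 0–14=3903, 15–29=9006, 30–44=7608, 45+=9743
Period 2:
Births: 9006 × 0.491 = 4422
Band 2: 3903 × 0.948 = 3700
Band 3: 9006 × 0.957 = 8619
Band 4: 7608 × 0.929 + 9743 × 0.395 = 7068 + 3848 = 10916
Population now: 0–14=4422, 15–29=3700, 30–44=8619, 45+=10916
Period 3:
Births: 3700 × 0.491 = 1817
Band 2: 4422 × 0.948 = 4192
Band 3: 3700 × 0.957 = 3541
Band 4: 8619 × 0.929 + 10916 × 0.395 = 8007 + 4312 = 12319
Population now: 0–14=1817, 15–29=4192, 30–44=3541, 45+=12319
Period 4:
Births: 4192 × 0.491 = 2058
Band 2: 1817 × 0.948 = 1723
Band 3: 4192 × 0.957 = 4012
Band 4: 3541 × 0.929 + 12319 × 0.395 = 3290 + 4866 = 8156
Population now: 0–14=2058, 15–29=1723, 30–44=4012, 45+=8156
Total after period 4: 2058 + 1723 + 4012 + 8156 = 15949

15949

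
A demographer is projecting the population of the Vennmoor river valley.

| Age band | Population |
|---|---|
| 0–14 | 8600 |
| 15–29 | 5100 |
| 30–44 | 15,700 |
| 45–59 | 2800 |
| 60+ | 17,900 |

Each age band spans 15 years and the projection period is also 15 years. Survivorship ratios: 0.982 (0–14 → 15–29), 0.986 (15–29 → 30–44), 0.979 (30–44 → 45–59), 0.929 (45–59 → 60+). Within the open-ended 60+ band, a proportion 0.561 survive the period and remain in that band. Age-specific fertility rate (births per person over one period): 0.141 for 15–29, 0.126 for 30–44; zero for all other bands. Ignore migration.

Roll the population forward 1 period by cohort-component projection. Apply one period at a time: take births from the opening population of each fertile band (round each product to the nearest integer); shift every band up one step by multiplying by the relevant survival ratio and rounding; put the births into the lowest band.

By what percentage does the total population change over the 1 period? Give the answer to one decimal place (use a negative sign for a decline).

-11.8

Let group 1 be 0–14 through group 5 = 60+.
— Period 1 —
Births: 5100 × 0.141 = 719 ; 15700 × 0.126 = 1978 → 2697
Group 2: 8600 × 0.982 = 8445
Group 3: 5100 × 0.986 = 5029
Group 4: 15700 × 0.979 = 15370
Group 5: 2800 × 0.929 + 17900 × 0.561 = 2601 + 10042 = 12643
End of period: [2697, 8445, 5029, 15370, 12643]
Total: 50100 → 44184; change = -5916; percentage change = -11.8%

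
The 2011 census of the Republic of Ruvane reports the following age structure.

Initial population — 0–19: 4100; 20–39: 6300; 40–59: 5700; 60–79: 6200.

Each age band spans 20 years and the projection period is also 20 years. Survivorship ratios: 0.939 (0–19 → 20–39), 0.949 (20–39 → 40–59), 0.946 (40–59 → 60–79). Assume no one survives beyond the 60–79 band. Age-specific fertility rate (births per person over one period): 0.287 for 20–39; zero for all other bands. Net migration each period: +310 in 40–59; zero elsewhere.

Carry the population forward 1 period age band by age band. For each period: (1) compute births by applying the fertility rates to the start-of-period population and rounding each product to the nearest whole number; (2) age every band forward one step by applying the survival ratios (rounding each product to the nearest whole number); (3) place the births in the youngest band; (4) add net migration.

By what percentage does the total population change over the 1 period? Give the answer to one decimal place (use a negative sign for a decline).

-22.2

Call the bands 1 to 4, youngest first.
Period 1:
Births: 6300 × 0.287 = 1808
Band 2: 4100 × 0.939 = 3850
Band 3: 6300 × 0.949 = 5979
Band 4: 5700 × 0.946 = 5392
Net migration: Band 3 + 310 → 6289
→ [1808, 3850, 6289, 5392]
Total: 22300 → 17339; change = -4961; percentage change = -22.2%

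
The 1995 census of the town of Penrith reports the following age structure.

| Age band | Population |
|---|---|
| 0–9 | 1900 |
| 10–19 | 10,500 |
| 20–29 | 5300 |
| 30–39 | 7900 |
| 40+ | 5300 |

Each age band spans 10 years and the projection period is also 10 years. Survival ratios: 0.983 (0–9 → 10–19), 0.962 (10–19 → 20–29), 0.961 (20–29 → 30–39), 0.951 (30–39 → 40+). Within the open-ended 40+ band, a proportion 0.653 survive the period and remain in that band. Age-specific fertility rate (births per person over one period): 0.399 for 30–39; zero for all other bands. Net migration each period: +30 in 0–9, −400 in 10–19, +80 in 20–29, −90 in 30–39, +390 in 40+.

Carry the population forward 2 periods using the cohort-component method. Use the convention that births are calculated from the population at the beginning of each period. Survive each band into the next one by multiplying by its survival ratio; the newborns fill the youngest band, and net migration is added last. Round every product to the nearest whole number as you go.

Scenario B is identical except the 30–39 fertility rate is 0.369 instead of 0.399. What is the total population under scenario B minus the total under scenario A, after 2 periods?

Numbering the bands 1..5 from youngest to oldest:
— Period 1 —
Births: 7900 × 0.399 = 3152
Band 2: 1900 × 0.983 = 1868
Band 3: 10500 × 0.962 = 10101
Band 4: 5300 × 0.961 = 5093
Band 5: 7900 × 0.951 + 5300 × 0.653 = 7513 + 3461 = 10974
Net migration: Band 1 + 30 → 3182; Band 2 − 400 → 1468; Band 3 + 80 → 10181; Band 4 − 90 → 5003; Band 5 + 390 → 11364
Giving 3182 / 1468 / 10181 / 5003 / 11364.
— Period 2 —
Births: 5003 × 0.399 = 1996
Band 2: 3182 × 0.983 = 3128
Band 3: 1468 × 0.962 = 1412
Band 4: 10181 × 0.961 = 9784
Band 5: 5003 × 0.951 + 11364 × 0.653 = 4758 + 7421 = 12179
Net migration: Band 1 + 30 → 2026; Band 2 − 400 → 2728; Band 3 + 80 → 1492; Band 4 − 90 → 9694; Band 5 + 390 → 12569
Giving 2026 / 2728 / 1492 / 9694 / 12569.
Scenario A total after 2 periods: 28509
Scenario B projection —
— Period 1 —
Births: 7900 × 0.369 = 2915
Band 2: 1900 × 0.983 = 1868
Band 3: 10500 × 0.962 = 10101
Band 4: 5300 × 0.961 = 5093
Band 5: 7900 × 0.951 + 5300 × 0.653 = 7513 + 3461 = 10974
Net migration: Band 1 + 30 → 2945; Band 2 − 400 → 1468; Band 3 + 80 → 10181; Band 4 − 90 → 5003; Band 5 + 390 → 11364
Giving 2945 / 1468 / 10181 / 5003 / 11364.
— Period 2 —
Births: 5003 × 0.369 = 1846
Band 2: 2945 × 0.983 = 2895
Band 3: 1468 × 0.962 = 1412
Band 4: 10181 × 0.961 = 9784
Band 5: 5003 × 0.951 + 11364 × 0.653 = 4758 + 7421 = 12179
Net migration: Band 1 + 30 → 1876; Band 2 − 400 → 2495; Band 3 + 80 → 1492; Band 4 − 90 → 9694; Band 5 + 390 → 12569
Giving 1876 / 2495 / 1492 / 9694 / 12569.
Scenario B total after 2 periods: 28126
Difference B − A = 28126 − 28509 = -383

-383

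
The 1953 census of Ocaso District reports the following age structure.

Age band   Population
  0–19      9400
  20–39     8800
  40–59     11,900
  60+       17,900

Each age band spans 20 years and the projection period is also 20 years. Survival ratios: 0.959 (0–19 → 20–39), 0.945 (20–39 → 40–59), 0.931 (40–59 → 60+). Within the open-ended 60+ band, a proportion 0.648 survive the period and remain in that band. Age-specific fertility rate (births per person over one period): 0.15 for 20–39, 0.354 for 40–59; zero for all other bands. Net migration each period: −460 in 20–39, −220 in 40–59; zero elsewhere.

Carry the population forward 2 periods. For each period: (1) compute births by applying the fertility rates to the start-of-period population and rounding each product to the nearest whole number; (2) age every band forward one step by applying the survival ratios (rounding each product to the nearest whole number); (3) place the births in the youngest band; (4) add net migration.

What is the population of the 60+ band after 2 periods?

22232

After projecting period 1:
Births: 8800 * 0.15 = 1320  |  11900 * 0.354 = 4213 — total 5533
20–39: 9400 * 0.959 = 9015
40–59: 8800 * 0.945 = 8316
60+: 11900 * 0.931 + 17900 * 0.648 = 11079 + 11599 = 22678
Net migration: 20–39 − 460 → 8555; 40–59 − 220 → 8096
End of period: [5533, 8555, 8096, 22678]
After projecting period 2:
Births: 8555 * 0.15 = 1283  |  8096 * 0.354 = 2866 — total 4149
20–39: 5533 * 0.959 = 5306
40–59: 8555 * 0.945 = 8084
60+: 8096 * 0.931 + 22678 * 0.648 = 7537 + 14695 = 22232
Net migration: 20–39 − 460 → 4846; 40–59 − 220 → 7864
End of period: [4149, 4846, 7864, 22232]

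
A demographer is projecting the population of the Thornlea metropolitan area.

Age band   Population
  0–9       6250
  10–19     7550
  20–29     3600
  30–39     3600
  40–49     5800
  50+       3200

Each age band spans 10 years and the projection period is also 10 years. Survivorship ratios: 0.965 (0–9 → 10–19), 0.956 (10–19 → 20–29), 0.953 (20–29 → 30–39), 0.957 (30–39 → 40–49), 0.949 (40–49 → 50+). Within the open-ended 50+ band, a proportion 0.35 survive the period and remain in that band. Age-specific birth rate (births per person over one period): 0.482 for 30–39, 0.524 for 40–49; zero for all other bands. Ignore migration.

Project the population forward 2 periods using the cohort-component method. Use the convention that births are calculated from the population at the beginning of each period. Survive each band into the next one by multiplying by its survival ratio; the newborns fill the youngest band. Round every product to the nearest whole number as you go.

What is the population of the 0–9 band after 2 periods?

3459

Numbering the bands 1..6 from youngest to oldest:
After projecting period 1:
Births: 3600 * 0.482 = 1735, 5800 * 0.524 = 3039 ⇒ total 4774
Band 2: 6250 * 0.965 = 6031
Band 3: 7550 * 0.956 = 7218
Band 4: 3600 * 0.953 = 3431
Band 5: 3600 * 0.957 = 3445
Band 6: 5800 * 0.949 + 3200 * 0.35 = 5504 + 1120 = 6624
Giving 4774 / 6031 / 7218 / 3431 / 3445 / 6624.
After projecting period 2:
Births: 3431 * 0.482 = 1654, 3445 * 0.524 = 1805 ⇒ total 3459
Band 2: 4774 * 0.965 = 4607
Band 3: 6031 * 0.956 = 5766
Band 4: 7218 * 0.953 = 6879
Band 5: 3431 * 0.957 = 3283
Band 6: 3445 * 0.949 + 6624 * 0.35 = 3269 + 2318 = 5587
Giving 3459 / 4607 / 5766 / 6879 / 3283 / 5587.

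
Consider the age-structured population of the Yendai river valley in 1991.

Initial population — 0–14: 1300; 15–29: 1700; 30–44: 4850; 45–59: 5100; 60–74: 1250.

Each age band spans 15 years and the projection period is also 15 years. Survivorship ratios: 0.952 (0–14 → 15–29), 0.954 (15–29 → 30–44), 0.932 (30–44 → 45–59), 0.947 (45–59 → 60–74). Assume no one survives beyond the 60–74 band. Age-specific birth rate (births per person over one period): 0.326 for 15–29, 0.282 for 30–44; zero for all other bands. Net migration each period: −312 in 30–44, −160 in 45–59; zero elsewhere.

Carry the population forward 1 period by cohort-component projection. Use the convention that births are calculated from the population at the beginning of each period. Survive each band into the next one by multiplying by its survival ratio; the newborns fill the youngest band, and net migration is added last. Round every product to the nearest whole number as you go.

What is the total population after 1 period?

13660

(Bands numbered youngest = 1 to oldest = 5.)
Period 1:
Births: 1700 × 0.326 = 554  |  4850 × 0.282 = 1368 → total 1922
Band 2: 1300 × 0.952 = 1238
Band 3: 1700 × 0.954 = 1622
Band 4: 4850 × 0.932 = 4520
Band 5: 5100 × 0.947 = 4830
Net migration: Band 3 − 312 → 1310; Band 4 − 160 → 4360
→ [1922, 1238, 1310, 4360, 4830]
Total after period 1: 1922 + 1238 + 1310 + 4360 + 4830 = 13660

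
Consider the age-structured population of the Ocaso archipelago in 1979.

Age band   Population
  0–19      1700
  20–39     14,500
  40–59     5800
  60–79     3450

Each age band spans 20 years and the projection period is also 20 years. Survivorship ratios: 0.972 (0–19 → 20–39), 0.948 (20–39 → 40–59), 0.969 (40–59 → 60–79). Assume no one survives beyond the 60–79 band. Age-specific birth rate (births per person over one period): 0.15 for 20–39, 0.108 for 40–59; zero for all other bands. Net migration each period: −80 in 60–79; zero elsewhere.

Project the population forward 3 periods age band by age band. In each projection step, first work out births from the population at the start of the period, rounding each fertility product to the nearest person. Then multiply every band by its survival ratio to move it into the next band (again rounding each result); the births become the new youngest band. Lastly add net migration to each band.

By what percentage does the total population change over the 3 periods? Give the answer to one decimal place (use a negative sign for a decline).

-75.3

Period 1:
Births: 14500 × 0.15 = 2175, 5800 × 0.108 = 626 → 2801
20–39: 1700 × 0.972 = 1652
40–59: 14500 × 0.948 = 13746
60–79: 5800 × 0.969 = 5620
Net migration: 60–79 − 80 → 5540
Population now: 0–19=2801, 20–39=1652, 40–59=13746, 60–79=5540
Period 2:
Births: 1652 × 0.15 = 248, 13746 × 0.108 = 1485 → 1733
20–39: 2801 × 0.972 = 2723
40–59: 1652 × 0.948 = 1566
60–79: 13746 × 0.969 = 13320
Net migration: 60–79 − 80 → 13240
Population now: 0–19=1733, 20–39=2723, 40–59=1566, 60–79=13240
Period 3:
Births: 2723 × 0.15 = 408, 1566 × 0.108 = 169 → 577
20–39: 1733 × 0.972 = 1684
40–59: 2723 × 0.948 = 2581
60–79: 1566 × 0.969 = 1517
Net migration: 60–79 − 80 → 1437
Population now: 0–19=577, 20–39=1684, 40–59=2581, 60–79=1437
Total: 25450 → 6279; change = -19171; percentage change = -75.3%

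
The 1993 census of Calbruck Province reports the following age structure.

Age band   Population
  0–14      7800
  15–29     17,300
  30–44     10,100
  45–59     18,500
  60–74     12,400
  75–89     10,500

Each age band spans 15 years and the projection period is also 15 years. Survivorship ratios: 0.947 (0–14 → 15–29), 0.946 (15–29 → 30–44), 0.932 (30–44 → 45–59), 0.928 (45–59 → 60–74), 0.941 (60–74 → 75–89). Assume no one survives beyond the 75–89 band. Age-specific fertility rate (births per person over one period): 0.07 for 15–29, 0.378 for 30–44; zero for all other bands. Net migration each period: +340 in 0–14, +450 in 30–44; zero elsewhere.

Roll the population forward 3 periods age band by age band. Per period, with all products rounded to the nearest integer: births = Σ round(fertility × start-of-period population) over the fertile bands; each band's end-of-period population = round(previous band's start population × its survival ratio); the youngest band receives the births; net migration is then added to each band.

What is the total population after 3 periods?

Period 1.
Births: 17300 × 0.07 = 1211 ; 10100 × 0.378 = 3818 ⇒ total 5029
15–29: 7800 × 0.947 = 7387
30–44: 17300 × 0.946 = 16366
45–59: 10100 × 0.932 = 9413
60–74: 18500 × 0.928 = 17168
75–89: 12400 × 0.941 = 11668
Net migration: 0–14 + 340 → 5369; 30–44 + 450 → 16816
Giving 5369 / 7387 / 16816 / 9413 / 17168 / 11668.
Period 2.
Births: 7387 × 0.07 = 517 ; 16816 × 0.378 = 6356 ⇒ total 6873
15–29: 5369 × 0.947 = 5084
30–44: 7387 × 0.946 = 6988
45–59: 16816 × 0.932 = 15673
60–74: 9413 × 0.928 = 8735
75–89: 17168 × 0.941 = 16155
Net migration: 0–14 + 340 → 7213; 30–44 + 450 → 7438
Giving 7213 / 5084 / 7438 / 15673 / 8735 / 16155.
Period 3.
Births: 5084 × 0.07 = 356 ; 7438 × 0.378 = 2812 ⇒ total 3168
15–29: 7213 × 0.947 = 6831
30–44: 5084 × 0.946 = 4809
45–59: 7438 × 0.932 = 6932
60–74: 15673 × 0.928 = 14545
75–89: 8735 × 0.941 = 8220
Net migration: 0–14 + 340 → 3508; 30–44 + 450 → 5259
Giving 3508 / 6831 / 5259 / 6932 / 14545 / 8220.
Total after period 3: 3508 + 6831 + 5259 + 6932 + 14545 + 8220 = 45295

45295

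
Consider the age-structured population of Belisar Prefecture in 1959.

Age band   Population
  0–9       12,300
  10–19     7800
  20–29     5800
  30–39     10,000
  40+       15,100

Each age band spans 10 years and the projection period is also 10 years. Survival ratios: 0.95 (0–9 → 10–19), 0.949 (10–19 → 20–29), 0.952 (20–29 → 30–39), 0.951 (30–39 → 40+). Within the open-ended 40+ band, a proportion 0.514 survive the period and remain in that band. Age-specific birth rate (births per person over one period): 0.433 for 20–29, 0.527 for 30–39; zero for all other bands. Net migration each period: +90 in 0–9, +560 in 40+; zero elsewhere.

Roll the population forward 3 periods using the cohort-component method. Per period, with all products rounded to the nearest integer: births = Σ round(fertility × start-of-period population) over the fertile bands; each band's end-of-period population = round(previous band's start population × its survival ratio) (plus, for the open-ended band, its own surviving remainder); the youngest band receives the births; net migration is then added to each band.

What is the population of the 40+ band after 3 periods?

14960

— Period 1 —
Births: 5800 * 0.433 = 2511 ; 10000 * 0.527 = 5270 → 7781
10–19: 12300 * 0.95 = 11685
20–29: 7800 * 0.949 = 7402
30–39: 5800 * 0.952 = 5522
40+: 10000 * 0.951 + 15100 * 0.514 = 9510 + 7761 = 17271
Net migration: 0–9 + 90 → 7871; 40+ + 560 → 17831
Giving 7871 / 11685 / 7402 / 5522 / 17831.
— Period 2 —
Births: 7402 * 0.433 = 3205 ; 5522 * 0.527 = 2910 → 6115
10–19: 7871 * 0.95 = 7477
20–29: 11685 * 0.949 = 11089
30–39: 7402 * 0.952 = 7047
40+: 5522 * 0.951 + 17831 * 0.514 = 5251 + 9165 = 14416
Net migration: 0–9 + 90 → 6205; 40+ + 560 → 14976
Giving 6205 / 7477 / 11089 / 7047 / 14976.
— Period 3 —
Births: 11089 * 0.433 = 4802 ; 7047 * 0.527 = 3714 → 8516
10–19: 6205 * 0.95 = 5895
20–29: 7477 * 0.949 = 7096
30–39: 11089 * 0.952 = 10557
40+: 7047 * 0.951 + 14976 * 0.514 = 6702 + 7698 = 14400
Net migration: 0–9 + 90 → 8606; 40+ + 560 → 14960
Giving 8606 / 5895 / 7096 / 10557 / 14960.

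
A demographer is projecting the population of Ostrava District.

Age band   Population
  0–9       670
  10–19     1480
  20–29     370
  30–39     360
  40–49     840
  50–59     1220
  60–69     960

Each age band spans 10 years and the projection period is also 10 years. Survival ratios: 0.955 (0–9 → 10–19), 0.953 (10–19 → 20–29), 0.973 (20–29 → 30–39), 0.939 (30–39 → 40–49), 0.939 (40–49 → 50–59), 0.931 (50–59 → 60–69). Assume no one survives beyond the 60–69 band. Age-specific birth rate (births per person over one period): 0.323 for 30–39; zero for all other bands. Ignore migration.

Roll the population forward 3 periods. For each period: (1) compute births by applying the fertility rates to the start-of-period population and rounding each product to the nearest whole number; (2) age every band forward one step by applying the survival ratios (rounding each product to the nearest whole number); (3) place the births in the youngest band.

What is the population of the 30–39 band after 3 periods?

(Groups numbered youngest = 1 to oldest = 7.)
[period 1]
Births: 360 × 0.323 = 116
Group 2: 670 × 0.955 = 640
Group 3: 1480 × 0.953 = 1410
Group 4: 370 × 0.973 = 360
Group 5: 360 × 0.939 = 338
Group 6: 840 × 0.939 = 789
Group 7: 1220 × 0.931 = 1136
Population now: 0–9=116, 10–19=640, 20–29=1410, 30–39=360, 40–49=338, 50–59=789, 60–69=1136
[period 2]
Births: 360 × 0.323 = 116
Group 2: 116 × 0.955 = 111
Group 3: 640 × 0.953 = 610
Group 4: 1410 × 0.973 = 1372
Group 5: 360 × 0.939 = 338
Group 6: 338 × 0.939 = 317
Group 7: 789 × 0.931 = 735
Population now: 0–9=116, 10–19=111, 20–29=610, 30–39=1372, 40–49=338, 50–59=317, 60–69=735
[period 3]
Births: 1372 × 0.323 = 443
Group 2: 116 × 0.955 = 111
Group 3: 111 × 0.953 = 106
Group 4: 610 × 0.973 = 594
Group 5: 1372 × 0.939 = 1288
Group 6: 338 × 0.939 = 317
Group 7: 317 × 0.931 = 295
Population now: 0–9=443, 10–19=111, 20–29=106, 30–39=594, 40–49=1288, 50–59=317, 60–69=295

594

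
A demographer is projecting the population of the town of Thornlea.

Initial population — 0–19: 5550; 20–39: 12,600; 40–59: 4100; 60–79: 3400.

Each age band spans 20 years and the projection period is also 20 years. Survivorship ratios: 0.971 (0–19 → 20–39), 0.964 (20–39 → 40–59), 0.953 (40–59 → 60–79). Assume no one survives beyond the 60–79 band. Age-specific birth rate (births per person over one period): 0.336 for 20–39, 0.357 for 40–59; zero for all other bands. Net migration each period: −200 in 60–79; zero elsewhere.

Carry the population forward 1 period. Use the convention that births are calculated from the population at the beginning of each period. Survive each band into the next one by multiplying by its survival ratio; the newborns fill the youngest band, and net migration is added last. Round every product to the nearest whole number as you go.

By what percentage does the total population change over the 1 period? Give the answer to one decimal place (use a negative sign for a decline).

5.0

Call the groups 1 to 4, youngest first.
[period 1]
Births: 12600 * 0.336 = 4234  |  4100 * 0.357 = 1464 ⇒ total 5698
Group 2: 5550 * 0.971 = 5389
Group 3: 12600 * 0.964 = 12146
Group 4: 4100 * 0.953 = 3907
Net migration: Group 4 − 200 → 3707
End of period: [5698, 5389, 12146, 3707]
Total: 25650 → 26940; change = 1290; percentage change = 5.0%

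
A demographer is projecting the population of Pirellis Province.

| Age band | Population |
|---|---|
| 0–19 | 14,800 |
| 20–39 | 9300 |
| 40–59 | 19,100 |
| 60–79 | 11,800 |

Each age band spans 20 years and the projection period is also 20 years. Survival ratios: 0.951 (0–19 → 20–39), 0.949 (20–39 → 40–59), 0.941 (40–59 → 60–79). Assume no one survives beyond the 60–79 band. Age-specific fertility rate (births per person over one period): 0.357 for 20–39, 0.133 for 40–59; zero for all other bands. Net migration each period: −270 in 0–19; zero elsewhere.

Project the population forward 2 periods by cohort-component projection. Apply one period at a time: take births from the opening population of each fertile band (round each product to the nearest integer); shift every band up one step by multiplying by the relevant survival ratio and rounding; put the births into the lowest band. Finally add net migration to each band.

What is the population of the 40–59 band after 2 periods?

13357

Call the groups 1 to 4, youngest first.
Period 1:
Births: 9300 * 0.357 = 3320 ; 19100 * 0.133 = 2540 ⇒ total 5860
Group 2: 14800 * 0.951 = 14075
Group 3: 9300 * 0.949 = 8826
Group 4: 19100 * 0.941 = 17973
Net migration: Group 1 − 270 → 5590
End of period: [5590, 14075, 8826, 17973]
Period 2:
Births: 14075 * 0.357 = 5025 ; 8826 * 0.133 = 1174 ⇒ total 6199
Group 2: 5590 * 0.951 = 5316
Group 3: 14075 * 0.949 = 13357
Group 4: 8826 * 0.941 = 8305
Net migration: Group 1 − 270 → 5929
End of period: [5929, 5316, 13357, 8305]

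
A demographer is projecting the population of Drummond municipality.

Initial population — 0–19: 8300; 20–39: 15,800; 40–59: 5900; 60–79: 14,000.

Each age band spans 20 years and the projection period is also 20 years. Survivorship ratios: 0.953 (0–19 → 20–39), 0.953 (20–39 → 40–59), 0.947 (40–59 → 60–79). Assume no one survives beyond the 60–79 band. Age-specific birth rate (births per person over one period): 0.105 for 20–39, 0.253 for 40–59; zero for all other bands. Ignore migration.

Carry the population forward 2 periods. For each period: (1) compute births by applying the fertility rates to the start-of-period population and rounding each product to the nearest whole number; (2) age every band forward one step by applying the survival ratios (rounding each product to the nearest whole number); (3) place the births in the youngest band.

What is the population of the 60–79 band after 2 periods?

14259

Call the groups 1 to 4, youngest first.
— Period 1 —
Births: 15800 × 0.105 = 1659, 5900 × 0.253 = 1493 → 3152
Group 2: 8300 × 0.953 = 7910
Group 3: 15800 × 0.953 = 15057
Group 4: 5900 × 0.947 = 5587
Population now: 0–19=3152, 20–39=7910, 40–59=15057, 60–79=5587
— Period 2 —
Births: 7910 × 0.105 = 831, 15057 × 0.253 = 3809 → 4640
Group 2: 3152 × 0.953 = 3004
Group 3: 7910 × 0.953 = 7538
Group 4: 15057 × 0.947 = 14259
Population now: 0–19=4640, 20–39=3004, 40–59=7538, 60–79=14259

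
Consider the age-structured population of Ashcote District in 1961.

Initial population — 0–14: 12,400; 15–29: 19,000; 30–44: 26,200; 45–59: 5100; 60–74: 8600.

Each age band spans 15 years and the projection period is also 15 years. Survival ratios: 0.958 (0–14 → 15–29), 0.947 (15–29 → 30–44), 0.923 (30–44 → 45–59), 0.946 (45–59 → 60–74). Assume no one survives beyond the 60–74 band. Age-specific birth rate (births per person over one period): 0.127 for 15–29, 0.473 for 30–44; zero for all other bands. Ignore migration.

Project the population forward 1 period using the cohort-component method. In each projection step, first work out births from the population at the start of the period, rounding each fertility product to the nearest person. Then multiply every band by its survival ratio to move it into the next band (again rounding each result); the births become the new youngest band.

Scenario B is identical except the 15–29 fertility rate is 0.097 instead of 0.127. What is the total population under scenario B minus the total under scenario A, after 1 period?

[period 1]
Births: 19000 * 0.127 = 2413 ; 26200 * 0.473 = 12393 — total 14806
15–29: 12400 * 0.958 = 11879
30–44: 19000 * 0.947 = 17993
45–59: 26200 * 0.923 = 24183
60–74: 5100 * 0.946 = 4825
End of period: [14806, 11879, 17993, 24183, 4825]
Scenario A total after 1 period: 73686
Scenario B projection —
[period 1]
Births: 19000 * 0.097 = 1843 ; 26200 * 0.473 = 12393 — total 14236
15–29: 12400 * 0.958 = 11879
30–44: 19000 * 0.947 = 17993
45–59: 26200 * 0.923 = 24183
60–74: 5100 * 0.946 = 4825
End of period: [14236, 11879, 17993, 24183, 4825]
Scenario B total after 1 period: 73116
Difference B − A = 73116 − 73686 = -570

-570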